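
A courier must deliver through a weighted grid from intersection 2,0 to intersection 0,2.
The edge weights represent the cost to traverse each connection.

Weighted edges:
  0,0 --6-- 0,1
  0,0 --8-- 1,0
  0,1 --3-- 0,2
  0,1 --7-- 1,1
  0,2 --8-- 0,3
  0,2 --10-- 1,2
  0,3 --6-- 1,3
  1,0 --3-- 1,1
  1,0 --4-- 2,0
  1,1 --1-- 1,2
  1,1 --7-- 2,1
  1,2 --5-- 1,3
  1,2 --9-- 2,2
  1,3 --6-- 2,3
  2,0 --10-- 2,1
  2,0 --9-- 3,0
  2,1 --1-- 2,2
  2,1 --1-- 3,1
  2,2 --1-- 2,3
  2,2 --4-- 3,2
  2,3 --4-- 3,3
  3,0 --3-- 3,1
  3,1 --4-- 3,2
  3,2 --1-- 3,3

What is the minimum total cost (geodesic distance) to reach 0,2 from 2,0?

Shortest path: 2,0 → 1,0 → 1,1 → 0,1 → 0,2, total weight = 17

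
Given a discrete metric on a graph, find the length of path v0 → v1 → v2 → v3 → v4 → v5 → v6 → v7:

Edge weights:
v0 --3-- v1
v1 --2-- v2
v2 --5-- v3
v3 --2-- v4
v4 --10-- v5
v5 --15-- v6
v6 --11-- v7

Arc length = 3 + 2 + 5 + 2 + 10 + 15 + 11 = 48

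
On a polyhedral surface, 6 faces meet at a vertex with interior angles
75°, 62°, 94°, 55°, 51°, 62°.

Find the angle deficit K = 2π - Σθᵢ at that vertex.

Sum of angles = 399°. K = 360° - 399° = -39° = -13π/60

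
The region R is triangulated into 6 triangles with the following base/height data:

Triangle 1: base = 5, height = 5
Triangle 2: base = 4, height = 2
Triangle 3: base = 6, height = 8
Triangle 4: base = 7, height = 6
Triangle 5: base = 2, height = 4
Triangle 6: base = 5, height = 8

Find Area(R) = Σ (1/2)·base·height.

(1/2)×5×5 + (1/2)×4×2 + (1/2)×6×8 + (1/2)×7×6 + (1/2)×2×4 + (1/2)×5×8 = 85.5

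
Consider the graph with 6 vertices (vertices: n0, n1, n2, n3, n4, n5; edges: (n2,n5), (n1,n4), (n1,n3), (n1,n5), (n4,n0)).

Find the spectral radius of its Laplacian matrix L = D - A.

Degrees: deg(n0) = 1, deg(n1) = 3, deg(n2) = 1, deg(n3) = 1, deg(n4) = 2, deg(n5) = 2.
L = D − A with rows/columns ordered (n0, n1, n2, n3, n4, n5):
  [ 1,  0,  0,  0, -1,  0]
  [ 0,  3,  0, -1, -1, -1]
  [ 0,  0,  1,  0,  0, -1]
  [ 0, -1,  0,  1,  0,  0]
  [-1, -1,  0,  0,  2,  0]
  [ 0, -1, -1,  0,  0,  2]
Characteristic polynomial: det(λI − L) = λ(λ² − 3λ + 1)(λ² − 5λ + 3)(λ − 2).
Roots: λ = 0; (λ² − 3λ + 1) = 0 ⇒ λ = (3 ± √5)/2 ≈ 0.382, 2.618; (λ² − 5λ + 3) = 0 ⇒ λ = (5 ± √13)/2 ≈ 0.6972, 4.3028; (λ − 2) = 0 ⇒ λ = 2.
(Check: the roots sum (with multiplicity) to 10, matching trace L = Σdeg = 2·5 = 10.)
Laplacian eigenvalues: [0.0, 0.382, 0.6972, 2.0, 2.618, 4.3028]. Largest eigenvalue (spectral radius) = 4.3028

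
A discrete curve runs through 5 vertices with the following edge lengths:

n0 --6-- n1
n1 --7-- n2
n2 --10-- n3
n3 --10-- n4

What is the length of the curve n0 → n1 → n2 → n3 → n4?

Arc length = 6 + 7 + 10 + 10 = 33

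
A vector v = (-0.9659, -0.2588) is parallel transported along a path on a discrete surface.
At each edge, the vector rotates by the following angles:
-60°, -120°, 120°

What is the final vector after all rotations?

Total rotation: (-60°) + (-120°) + 120° = -60°. Final vector: (-0.7071, 0.7071)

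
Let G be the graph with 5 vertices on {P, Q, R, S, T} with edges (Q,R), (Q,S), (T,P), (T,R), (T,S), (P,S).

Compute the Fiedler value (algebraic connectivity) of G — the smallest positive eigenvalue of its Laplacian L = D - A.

Degrees: deg(P) = 2, deg(Q) = 2, deg(R) = 2, deg(S) = 3, deg(T) = 3.
L = D − A with rows/columns ordered (P, Q, R, S, T):
  [ 2,  0,  0, -1, -1]
  [ 0,  2, -1, -1,  0]
  [ 0, -1,  2,  0, -1]
  [-1, -1,  0,  3, -1]
  [-1,  0, -1, -1,  3]
Characteristic polynomial: det(λI − L) = λ(λ² − 5λ + 5)(λ² − 7λ + 11).
Roots: λ = 0; (λ² − 5λ + 5) = 0 ⇒ λ = (5 ± √5)/2 ≈ 1.382, 3.618; (λ² − 7λ + 11) = 0 ⇒ λ = (7 ± √5)/2 ≈ 2.382, 4.618.
(Check: the roots sum (with multiplicity) to 12, matching trace L = Σdeg = 2·6 = 12.)
Laplacian eigenvalues: [0.0, 1.382, 2.382, 3.618, 4.618]. Algebraic connectivity (smallest non-zero eigenvalue) = 1.382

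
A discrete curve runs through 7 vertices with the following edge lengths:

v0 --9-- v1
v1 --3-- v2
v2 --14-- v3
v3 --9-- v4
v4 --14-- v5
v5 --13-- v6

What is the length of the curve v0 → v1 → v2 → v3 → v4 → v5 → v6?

Arc length = 9 + 3 + 14 + 9 + 14 + 13 = 62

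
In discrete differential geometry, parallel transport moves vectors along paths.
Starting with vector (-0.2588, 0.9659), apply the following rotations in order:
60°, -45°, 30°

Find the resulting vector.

Total rotation: 60° + (-45°) + 30° = 45°. Final vector: (-0.8660, 0.5000)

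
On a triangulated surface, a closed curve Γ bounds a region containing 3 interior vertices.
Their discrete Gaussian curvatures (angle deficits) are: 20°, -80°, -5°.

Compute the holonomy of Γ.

Holonomy = total enclosed curvature = 20° + (-80°) + (-5°) = -65°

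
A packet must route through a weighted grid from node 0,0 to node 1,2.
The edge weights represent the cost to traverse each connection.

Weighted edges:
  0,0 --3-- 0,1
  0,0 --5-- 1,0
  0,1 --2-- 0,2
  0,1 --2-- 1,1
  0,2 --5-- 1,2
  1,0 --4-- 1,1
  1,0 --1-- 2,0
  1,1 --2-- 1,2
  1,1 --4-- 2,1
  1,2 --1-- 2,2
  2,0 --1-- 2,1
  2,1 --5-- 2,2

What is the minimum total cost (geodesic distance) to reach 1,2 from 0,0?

Shortest path: 0,0 → 0,1 → 1,1 → 1,2, total weight = 7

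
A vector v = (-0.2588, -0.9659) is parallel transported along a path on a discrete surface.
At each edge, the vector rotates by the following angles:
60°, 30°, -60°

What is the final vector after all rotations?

Total rotation: 60° + 30° + (-60°) = 30°. Final vector: (0.2588, -0.9659)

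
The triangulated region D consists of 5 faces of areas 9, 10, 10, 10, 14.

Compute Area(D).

9 + 10 + 10 + 10 + 14 = 53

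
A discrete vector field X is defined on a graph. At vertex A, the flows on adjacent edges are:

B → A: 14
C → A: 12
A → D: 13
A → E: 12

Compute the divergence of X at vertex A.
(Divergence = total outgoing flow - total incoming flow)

Divergence = sum of outgoing flows = (-14) + (-12) + 13 + 12 = -1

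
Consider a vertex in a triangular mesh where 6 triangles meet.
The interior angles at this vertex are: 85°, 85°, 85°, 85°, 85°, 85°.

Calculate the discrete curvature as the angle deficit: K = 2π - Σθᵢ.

Sum of angles = 510°. K = 360° - 510° = -150°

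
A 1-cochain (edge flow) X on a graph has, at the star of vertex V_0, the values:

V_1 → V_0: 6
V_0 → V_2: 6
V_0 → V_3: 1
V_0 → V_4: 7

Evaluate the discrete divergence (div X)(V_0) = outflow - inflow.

Divergence = sum of outgoing flows = (-6) + 6 + 1 + 7 = 8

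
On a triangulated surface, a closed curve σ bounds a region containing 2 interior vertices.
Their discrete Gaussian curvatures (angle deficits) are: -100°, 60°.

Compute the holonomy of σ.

Holonomy = total enclosed curvature = (-100°) + 60° = -40°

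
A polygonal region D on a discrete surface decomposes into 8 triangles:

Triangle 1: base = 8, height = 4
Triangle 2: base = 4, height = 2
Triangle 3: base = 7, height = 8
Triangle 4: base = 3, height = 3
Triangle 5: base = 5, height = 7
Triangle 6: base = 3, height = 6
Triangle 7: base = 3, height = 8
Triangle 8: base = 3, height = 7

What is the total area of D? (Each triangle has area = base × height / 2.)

(1/2)×8×4 + (1/2)×4×2 + (1/2)×7×8 + (1/2)×3×3 + (1/2)×5×7 + (1/2)×3×6 + (1/2)×3×8 + (1/2)×3×7 = 101.5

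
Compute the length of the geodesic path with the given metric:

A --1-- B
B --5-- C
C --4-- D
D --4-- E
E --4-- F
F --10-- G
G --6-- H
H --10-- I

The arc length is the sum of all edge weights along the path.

Arc length = 1 + 5 + 4 + 4 + 4 + 10 + 6 + 10 = 44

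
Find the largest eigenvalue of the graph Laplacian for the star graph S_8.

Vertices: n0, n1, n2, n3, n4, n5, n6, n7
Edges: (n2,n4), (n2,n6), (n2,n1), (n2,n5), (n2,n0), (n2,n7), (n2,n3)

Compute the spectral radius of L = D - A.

The star S_8 is the complete bipartite graph K_{1,7} (one hub of degree 7, 7 leaves of degree 1). The Laplacian spectrum of K_{p,q} is 0, p (multiplicity q−1), q (multiplicity p−1), p+q. With p = 1, q = 7: 0 once, 1 with multiplicity 6, and 8 once. (Check: trace L = sum of degrees = 14 = 6·1 + 8.)
Laplacian eigenvalues: [0.0, 1.0, 1.0, 1.0, 1.0, 1.0, 1.0, 8.0]. Largest eigenvalue (spectral radius) = 8.0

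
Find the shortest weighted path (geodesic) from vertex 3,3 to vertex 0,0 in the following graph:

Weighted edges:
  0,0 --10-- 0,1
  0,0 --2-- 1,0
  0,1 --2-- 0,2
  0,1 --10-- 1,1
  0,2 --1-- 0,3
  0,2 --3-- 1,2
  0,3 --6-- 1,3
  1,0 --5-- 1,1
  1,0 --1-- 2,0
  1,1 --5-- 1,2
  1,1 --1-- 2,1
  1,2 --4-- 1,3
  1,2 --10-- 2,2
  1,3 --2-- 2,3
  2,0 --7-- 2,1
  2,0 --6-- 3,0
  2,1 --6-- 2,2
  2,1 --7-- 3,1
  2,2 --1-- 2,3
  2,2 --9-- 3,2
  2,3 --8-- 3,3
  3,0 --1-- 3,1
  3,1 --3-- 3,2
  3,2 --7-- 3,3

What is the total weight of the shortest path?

Shortest path: 3,3 → 3,2 → 3,1 → 3,0 → 2,0 → 1,0 → 0,0, total weight = 20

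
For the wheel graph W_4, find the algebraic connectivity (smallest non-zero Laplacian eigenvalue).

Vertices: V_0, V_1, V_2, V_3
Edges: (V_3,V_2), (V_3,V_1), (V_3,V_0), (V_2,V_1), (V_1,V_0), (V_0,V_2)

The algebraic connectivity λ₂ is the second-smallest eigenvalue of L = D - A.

The wheel W_4 is the join K_1 ∨ C_3 (a hub joined to every vertex of a cycle of length 3). For a join G ∨ H (G on p vertices, H on q vertices) the Laplacian spectrum is 0, p+q, the eigenvalues of L(G) other than one 0 each shifted by +q, and the eigenvalues of L(H) other than one 0 each shifted by +p. With G = K_1 (p = 1, nothing left after dropping its 0) and H = C_3 (q = 3, eigenvalues 2 − 2cos(2πk/3), k = 0, …, 2; drop k = 0), the spectrum of W_4 is 0, 4, and 1 + (2 − 2cos(2πk/3)) = 3 − 2cos(2πk/3) for k = 1, …, 2:
k=1: 3 − 2cos(2π/3) = 4.0; k=2: 3 − 2cos(4π/3) = 4.0.
Laplacian eigenvalues: [0.0, 4.0, 4.0, 4.0]. Algebraic connectivity (smallest non-zero eigenvalue) = 4.0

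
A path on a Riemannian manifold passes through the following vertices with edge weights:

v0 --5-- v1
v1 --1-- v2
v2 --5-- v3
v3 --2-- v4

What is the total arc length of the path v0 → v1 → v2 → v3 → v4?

Arc length = 5 + 1 + 5 + 2 = 13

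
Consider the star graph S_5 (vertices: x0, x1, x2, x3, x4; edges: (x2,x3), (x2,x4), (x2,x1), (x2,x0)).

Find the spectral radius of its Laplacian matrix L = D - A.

The star S_5 is the complete bipartite graph K_{1,4} (one hub of degree 4, 4 leaves of degree 1). The Laplacian spectrum of K_{p,q} is 0, p (multiplicity q−1), q (multiplicity p−1), p+q. With p = 1, q = 4: 0 once, 1 with multiplicity 3, and 5 once. (Check: trace L = sum of degrees = 8 = 3·1 + 5.)
Laplacian eigenvalues: [0.0, 1.0, 1.0, 1.0, 5.0]. Largest eigenvalue (spectral radius) = 5.0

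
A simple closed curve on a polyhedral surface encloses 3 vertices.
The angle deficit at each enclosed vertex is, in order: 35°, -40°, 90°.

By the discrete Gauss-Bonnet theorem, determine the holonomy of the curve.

Holonomy = total enclosed curvature = 35° + (-40°) + 90° = 85°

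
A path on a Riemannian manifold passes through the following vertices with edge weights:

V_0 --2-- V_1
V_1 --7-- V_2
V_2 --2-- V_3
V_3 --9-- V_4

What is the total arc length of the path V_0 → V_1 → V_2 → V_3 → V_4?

Arc length = 2 + 7 + 2 + 9 = 20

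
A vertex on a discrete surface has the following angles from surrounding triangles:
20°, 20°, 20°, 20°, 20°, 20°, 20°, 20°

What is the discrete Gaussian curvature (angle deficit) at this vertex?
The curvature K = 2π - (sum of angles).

Sum of angles = 160°. K = 360° - 160° = 200° = 10π/9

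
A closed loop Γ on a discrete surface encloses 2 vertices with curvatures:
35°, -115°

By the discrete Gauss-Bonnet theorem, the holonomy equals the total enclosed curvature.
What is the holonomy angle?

Holonomy = total enclosed curvature = 35° + (-115°) = -80°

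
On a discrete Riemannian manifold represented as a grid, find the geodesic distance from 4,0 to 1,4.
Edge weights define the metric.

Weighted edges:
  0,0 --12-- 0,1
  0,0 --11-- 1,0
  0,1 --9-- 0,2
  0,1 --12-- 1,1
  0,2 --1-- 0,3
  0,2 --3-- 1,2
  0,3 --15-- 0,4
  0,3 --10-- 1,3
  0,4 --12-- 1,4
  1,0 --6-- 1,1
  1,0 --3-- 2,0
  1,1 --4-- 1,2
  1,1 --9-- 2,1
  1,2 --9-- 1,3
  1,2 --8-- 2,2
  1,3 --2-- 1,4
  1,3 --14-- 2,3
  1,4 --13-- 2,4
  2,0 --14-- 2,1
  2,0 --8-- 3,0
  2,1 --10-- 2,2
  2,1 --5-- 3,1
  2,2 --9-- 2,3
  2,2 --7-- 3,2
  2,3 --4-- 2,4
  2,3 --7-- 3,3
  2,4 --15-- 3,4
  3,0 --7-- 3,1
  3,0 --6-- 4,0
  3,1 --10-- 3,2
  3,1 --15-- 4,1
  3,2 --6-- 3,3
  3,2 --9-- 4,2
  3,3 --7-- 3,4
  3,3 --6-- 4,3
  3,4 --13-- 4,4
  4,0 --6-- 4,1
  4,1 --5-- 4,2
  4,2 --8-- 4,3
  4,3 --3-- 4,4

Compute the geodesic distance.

Shortest path: 4,0 → 3,0 → 2,0 → 1,0 → 1,1 → 1,2 → 1,3 → 1,4, total weight = 38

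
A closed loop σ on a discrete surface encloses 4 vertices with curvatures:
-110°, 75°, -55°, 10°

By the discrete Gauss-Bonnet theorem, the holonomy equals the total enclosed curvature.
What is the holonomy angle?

Holonomy = total enclosed curvature = (-110°) + 75° + (-55°) + 10° = -80°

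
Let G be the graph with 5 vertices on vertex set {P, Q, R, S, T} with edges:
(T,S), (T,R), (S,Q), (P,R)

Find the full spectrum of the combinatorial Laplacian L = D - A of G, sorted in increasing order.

Degrees: deg(P) = 1, deg(Q) = 1, deg(R) = 2, deg(S) = 2, deg(T) = 2.
L = D − A with rows/columns ordered (P, Q, R, S, T):
  [ 1,  0, -1,  0,  0]
  [ 0,  1,  0, -1,  0]
  [-1,  0,  2,  0, -1]
  [ 0, -1,  0,  2, -1]
  [ 0,  0, -1, -1,  2]
Characteristic polynomial: det(λI − L) = λ(λ² − 3λ + 1)(λ² − 5λ + 5).
Roots: λ = 0; (λ² − 3λ + 1) = 0 ⇒ λ = (3 ± √5)/2 ≈ 0.382, 2.618; (λ² − 5λ + 5) = 0 ⇒ λ = (5 ± √5)/2 ≈ 1.382, 3.618.
(Check: the roots sum (with multiplicity) to 8, matching trace L = Σdeg = 2·4 = 8.)
Laplacian eigenvalues (increasing order): [0.0, 0.382, 1.382, 2.618, 3.618]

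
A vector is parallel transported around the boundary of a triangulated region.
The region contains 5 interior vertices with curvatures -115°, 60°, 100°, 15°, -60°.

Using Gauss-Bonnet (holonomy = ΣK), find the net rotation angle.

Holonomy = total enclosed curvature = (-115°) + 60° + 100° + 15° + (-60°) = 0°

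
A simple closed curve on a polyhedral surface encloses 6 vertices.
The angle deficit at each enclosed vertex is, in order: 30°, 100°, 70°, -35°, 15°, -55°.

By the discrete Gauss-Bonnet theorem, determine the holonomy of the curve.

Holonomy = total enclosed curvature = 30° + 100° + 70° + (-35°) + 15° + (-55°) = 125°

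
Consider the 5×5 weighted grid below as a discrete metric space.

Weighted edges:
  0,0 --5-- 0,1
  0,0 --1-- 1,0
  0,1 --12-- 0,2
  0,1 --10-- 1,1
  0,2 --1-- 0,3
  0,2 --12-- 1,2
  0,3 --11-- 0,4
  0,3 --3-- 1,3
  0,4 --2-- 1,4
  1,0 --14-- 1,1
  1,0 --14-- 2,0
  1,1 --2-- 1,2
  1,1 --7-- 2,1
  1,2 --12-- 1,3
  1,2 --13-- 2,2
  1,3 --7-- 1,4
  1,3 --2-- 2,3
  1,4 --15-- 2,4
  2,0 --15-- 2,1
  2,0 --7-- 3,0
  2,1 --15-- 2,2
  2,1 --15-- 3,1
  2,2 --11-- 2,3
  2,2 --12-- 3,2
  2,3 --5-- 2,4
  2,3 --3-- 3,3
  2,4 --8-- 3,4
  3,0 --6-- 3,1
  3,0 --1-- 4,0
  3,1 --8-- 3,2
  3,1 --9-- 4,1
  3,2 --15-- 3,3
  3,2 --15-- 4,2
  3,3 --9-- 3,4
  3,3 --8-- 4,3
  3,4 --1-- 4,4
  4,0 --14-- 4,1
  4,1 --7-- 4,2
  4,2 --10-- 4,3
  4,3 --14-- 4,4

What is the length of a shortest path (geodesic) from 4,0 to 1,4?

Shortest path: 4,0 → 3,0 → 3,1 → 3,2 → 3,3 → 2,3 → 1,3 → 1,4, total weight = 42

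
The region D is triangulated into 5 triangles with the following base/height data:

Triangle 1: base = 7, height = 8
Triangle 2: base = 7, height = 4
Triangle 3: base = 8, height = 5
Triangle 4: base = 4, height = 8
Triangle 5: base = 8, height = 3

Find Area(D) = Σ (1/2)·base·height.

(1/2)×7×8 + (1/2)×7×4 + (1/2)×8×5 + (1/2)×4×8 + (1/2)×8×3 = 90.0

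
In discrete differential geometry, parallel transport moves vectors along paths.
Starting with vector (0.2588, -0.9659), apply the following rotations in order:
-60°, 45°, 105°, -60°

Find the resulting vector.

Total rotation: (-60°) + 45° + 105° + (-60°) = 30°. Final vector: (0.7071, -0.7071)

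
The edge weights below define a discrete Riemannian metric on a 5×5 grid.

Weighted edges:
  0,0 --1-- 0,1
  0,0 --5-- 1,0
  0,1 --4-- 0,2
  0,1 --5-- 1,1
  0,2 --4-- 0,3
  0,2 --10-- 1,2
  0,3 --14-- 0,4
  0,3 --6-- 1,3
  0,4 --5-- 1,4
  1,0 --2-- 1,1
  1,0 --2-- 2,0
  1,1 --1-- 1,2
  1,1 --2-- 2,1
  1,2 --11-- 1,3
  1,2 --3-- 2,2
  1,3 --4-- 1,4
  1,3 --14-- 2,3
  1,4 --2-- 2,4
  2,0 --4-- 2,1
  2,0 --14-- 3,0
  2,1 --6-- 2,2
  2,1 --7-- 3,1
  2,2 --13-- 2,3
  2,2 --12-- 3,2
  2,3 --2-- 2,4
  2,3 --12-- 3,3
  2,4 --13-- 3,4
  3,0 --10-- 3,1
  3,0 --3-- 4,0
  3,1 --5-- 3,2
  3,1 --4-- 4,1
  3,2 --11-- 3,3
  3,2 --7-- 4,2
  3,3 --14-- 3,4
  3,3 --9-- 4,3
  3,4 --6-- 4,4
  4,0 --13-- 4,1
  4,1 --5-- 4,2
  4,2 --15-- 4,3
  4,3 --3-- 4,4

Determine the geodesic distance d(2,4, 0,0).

Shortest path: 2,4 → 1,4 → 1,3 → 0,3 → 0,2 → 0,1 → 0,0, total weight = 21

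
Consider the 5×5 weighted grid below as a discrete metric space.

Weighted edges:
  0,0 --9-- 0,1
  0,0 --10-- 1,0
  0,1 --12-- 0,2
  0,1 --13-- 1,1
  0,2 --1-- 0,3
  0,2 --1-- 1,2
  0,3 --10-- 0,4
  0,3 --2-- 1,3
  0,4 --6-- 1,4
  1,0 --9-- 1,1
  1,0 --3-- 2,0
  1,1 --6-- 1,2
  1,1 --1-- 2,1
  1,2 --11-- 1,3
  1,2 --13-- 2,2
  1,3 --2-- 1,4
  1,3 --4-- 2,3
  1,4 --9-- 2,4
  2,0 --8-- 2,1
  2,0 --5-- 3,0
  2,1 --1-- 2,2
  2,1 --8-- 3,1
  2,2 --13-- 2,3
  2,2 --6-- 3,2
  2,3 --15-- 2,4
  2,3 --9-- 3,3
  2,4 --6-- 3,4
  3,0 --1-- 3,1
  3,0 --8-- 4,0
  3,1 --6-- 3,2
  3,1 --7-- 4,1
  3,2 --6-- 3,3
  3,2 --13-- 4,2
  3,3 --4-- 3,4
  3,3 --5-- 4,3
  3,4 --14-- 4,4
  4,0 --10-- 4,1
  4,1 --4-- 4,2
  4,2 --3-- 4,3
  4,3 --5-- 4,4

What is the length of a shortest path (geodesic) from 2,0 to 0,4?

Shortest path: 2,0 → 2,1 → 1,1 → 1,2 → 0,2 → 0,3 → 0,4, total weight = 27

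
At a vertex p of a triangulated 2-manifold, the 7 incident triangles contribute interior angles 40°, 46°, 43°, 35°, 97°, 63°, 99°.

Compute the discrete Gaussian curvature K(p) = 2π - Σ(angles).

Sum of angles = 423°. K = 360° - 423° = -63° = -7π/20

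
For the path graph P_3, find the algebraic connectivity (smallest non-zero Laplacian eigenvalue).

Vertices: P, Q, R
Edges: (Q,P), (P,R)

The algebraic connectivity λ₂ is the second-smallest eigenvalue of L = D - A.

The path graph P_n has Laplacian eigenvalues λ_k = 2 − 2cos(kπ/n), k = 0, 1, …, n−1. Here n = 3:
k=0: 2 − 2cos(0) = 0.0; k=1: 2 − 2cos(π/3) = 1.0; k=2: 2 − 2cos(2π/3) = 3.0.
Laplacian eigenvalues: [0.0, 1.0, 3.0]. Algebraic connectivity (smallest non-zero eigenvalue) = 1.0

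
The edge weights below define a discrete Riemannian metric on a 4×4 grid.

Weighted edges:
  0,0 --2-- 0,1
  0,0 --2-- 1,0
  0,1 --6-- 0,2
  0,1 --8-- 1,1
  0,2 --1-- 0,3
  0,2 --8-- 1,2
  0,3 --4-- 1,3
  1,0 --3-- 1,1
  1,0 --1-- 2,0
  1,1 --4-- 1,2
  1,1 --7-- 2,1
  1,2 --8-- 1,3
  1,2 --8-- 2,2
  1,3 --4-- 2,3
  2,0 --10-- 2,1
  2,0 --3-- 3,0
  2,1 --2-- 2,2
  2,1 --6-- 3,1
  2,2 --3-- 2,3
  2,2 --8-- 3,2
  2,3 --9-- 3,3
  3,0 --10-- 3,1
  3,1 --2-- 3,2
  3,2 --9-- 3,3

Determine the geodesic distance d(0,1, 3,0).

Shortest path: 0,1 → 0,0 → 1,0 → 2,0 → 3,0, total weight = 8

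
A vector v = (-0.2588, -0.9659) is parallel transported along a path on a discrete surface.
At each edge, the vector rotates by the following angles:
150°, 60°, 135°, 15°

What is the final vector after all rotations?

Total rotation: 150° + 60° + 135° + 15° = 360° ≡ 0° (mod 360°). Final vector: (-0.2588, -0.9659)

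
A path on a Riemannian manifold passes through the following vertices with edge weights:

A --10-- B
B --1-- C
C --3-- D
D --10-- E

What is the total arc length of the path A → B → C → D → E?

Arc length = 10 + 1 + 3 + 10 = 24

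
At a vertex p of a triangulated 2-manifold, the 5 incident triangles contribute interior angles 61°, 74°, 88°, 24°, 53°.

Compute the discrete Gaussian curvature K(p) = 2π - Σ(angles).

Sum of angles = 300°. K = 360° - 300° = 60° = π/3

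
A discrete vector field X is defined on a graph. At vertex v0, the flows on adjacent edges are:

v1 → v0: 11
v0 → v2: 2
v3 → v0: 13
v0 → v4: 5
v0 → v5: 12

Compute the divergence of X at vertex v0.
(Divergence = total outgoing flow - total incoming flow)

Divergence = sum of outgoing flows = (-11) + 2 + (-13) + 5 + 12 = -5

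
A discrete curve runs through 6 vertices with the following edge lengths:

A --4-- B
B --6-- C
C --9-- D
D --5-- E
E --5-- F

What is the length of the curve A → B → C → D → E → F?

Arc length = 4 + 6 + 9 + 5 + 5 = 29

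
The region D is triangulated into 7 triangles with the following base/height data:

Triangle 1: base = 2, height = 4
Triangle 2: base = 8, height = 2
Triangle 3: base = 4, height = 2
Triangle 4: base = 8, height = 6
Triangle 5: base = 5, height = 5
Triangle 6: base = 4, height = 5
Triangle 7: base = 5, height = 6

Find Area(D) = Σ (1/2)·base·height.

(1/2)×2×4 + (1/2)×8×2 + (1/2)×4×2 + (1/2)×8×6 + (1/2)×5×5 + (1/2)×4×5 + (1/2)×5×6 = 77.5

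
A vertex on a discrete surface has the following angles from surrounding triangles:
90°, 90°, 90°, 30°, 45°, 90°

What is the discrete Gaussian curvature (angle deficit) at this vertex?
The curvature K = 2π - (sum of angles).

Sum of angles = 435°. K = 360° - 435° = -75° = -5π/12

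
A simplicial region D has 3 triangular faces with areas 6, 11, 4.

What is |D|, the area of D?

6 + 11 + 4 = 21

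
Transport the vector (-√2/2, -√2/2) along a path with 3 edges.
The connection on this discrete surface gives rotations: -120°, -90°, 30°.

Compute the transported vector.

Total rotation: (-120°) + (-90°) + 30° = -180° ≡ 180° (mod 360°). Final vector: (0.7071, 0.7071)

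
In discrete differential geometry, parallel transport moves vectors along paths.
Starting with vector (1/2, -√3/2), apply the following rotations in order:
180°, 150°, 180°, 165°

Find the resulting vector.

Total rotation: 180° + 150° + 180° + 165° = 675° ≡ -45° (mod 360°). Final vector: (-0.2588, -0.9659)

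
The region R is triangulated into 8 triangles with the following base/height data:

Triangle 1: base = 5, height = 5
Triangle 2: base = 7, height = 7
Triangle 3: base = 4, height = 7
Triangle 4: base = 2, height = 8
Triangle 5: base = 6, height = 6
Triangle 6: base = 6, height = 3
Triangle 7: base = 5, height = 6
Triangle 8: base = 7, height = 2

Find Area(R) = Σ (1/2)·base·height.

(1/2)×5×5 + (1/2)×7×7 + (1/2)×4×7 + (1/2)×2×8 + (1/2)×6×6 + (1/2)×6×3 + (1/2)×5×6 + (1/2)×7×2 = 108.0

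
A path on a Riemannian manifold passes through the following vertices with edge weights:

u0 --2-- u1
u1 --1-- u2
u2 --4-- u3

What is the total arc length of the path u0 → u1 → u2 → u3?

Arc length = 2 + 1 + 4 = 7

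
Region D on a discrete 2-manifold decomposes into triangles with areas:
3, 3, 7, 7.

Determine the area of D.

3 + 3 + 7 + 7 = 20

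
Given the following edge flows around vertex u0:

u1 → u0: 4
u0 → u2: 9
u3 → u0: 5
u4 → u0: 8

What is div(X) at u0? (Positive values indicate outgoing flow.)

Divergence = sum of outgoing flows = (-4) + 9 + (-5) + (-8) = -8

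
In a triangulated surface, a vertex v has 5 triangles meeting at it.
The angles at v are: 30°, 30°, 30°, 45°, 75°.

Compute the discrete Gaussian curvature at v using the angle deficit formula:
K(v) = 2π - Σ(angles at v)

Sum of angles = 210°. K = 360° - 210° = 150°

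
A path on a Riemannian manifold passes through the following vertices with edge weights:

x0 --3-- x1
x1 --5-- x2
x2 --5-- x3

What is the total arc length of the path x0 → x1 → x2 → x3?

Arc length = 3 + 5 + 5 = 13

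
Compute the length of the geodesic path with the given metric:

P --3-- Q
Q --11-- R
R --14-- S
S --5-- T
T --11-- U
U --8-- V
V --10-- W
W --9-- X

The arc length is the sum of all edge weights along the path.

Arc length = 3 + 11 + 14 + 5 + 11 + 8 + 10 + 9 = 71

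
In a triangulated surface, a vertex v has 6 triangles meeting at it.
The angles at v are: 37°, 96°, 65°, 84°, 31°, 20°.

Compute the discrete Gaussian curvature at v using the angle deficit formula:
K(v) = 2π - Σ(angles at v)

Sum of angles = 333°. K = 360° - 333° = 27° = 3π/20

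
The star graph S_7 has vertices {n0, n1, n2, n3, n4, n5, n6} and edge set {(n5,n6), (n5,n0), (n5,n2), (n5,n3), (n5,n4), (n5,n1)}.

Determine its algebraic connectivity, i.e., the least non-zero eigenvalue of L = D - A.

The star S_7 is the complete bipartite graph K_{1,6} (one hub of degree 6, 6 leaves of degree 1). The Laplacian spectrum of K_{p,q} is 0, p (multiplicity q−1), q (multiplicity p−1), p+q. With p = 1, q = 6: 0 once, 1 with multiplicity 5, and 7 once. (Check: trace L = sum of degrees = 12 = 5·1 + 7.)
Laplacian eigenvalues: [0.0, 1.0, 1.0, 1.0, 1.0, 1.0, 7.0]. Algebraic connectivity (smallest non-zero eigenvalue) = 1.0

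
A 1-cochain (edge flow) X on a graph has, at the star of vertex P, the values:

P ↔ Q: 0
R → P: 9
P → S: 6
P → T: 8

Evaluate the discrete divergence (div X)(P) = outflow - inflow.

Divergence = sum of outgoing flows = 0 + (-9) + 6 + 8 = 5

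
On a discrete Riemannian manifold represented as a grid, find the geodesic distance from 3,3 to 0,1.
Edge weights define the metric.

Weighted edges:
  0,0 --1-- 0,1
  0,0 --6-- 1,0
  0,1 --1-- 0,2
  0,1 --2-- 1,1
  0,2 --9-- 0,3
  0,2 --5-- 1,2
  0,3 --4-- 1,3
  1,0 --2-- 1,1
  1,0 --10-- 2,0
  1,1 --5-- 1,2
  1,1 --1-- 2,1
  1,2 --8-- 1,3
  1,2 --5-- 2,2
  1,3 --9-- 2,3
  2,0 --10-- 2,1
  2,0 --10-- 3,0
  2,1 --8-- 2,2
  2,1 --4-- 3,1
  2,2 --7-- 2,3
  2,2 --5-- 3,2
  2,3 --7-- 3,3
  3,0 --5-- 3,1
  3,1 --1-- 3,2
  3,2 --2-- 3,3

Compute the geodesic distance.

Shortest path: 3,3 → 3,2 → 3,1 → 2,1 → 1,1 → 0,1, total weight = 10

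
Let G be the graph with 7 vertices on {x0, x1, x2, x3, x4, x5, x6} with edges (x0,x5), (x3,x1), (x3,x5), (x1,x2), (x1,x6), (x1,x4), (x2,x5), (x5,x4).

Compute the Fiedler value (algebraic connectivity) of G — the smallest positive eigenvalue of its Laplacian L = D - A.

Degrees: deg(x0) = 1, deg(x1) = 4, deg(x2) = 2, deg(x3) = 2, deg(x4) = 2, deg(x5) = 4, deg(x6) = 1.
L = D − A with rows/columns ordered (x0, x1, x2, x3, x4, x5, x6):
  [ 1,  0,  0,  0,  0, -1,  0]
  [ 0,  4, -1, -1, -1,  0, -1]
  [ 0, -1,  2,  0,  0, -1,  0]
  [ 0, -1,  0,  2,  0, -1,  0]
  [ 0, -1,  0,  0,  2, -1,  0]
  [-1,  0, -1, -1, -1,  4,  0]
  [ 0, -1,  0,  0,  0,  0,  1]
Characteristic polynomial: det(λI − L) = λ(λ² − 5λ + 3)(λ² − 7λ + 7)(λ − 2)².
Roots: λ = 0; (λ² − 5λ + 3) = 0 ⇒ λ = (5 ± √13)/2 ≈ 0.6972, 4.3028; (λ² − 7λ + 7) = 0 ⇒ λ = (7 ± √21)/2 ≈ 1.2087, 5.7913; (λ − 2) = 0 ⇒ λ = 2 (multiplicity 2).
(Check: the roots sum (with multiplicity) to 16, matching trace L = Σdeg = 2·8 = 16.)
Laplacian eigenvalues: [0.0, 0.6972, 1.2087, 2.0, 2.0, 4.3028, 5.7913]. Algebraic connectivity (smallest non-zero eigenvalue) = 0.6972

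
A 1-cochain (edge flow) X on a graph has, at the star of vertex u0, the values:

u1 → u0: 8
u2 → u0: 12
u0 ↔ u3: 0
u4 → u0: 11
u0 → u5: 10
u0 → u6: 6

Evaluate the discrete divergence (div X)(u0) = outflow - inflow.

Divergence = sum of outgoing flows = (-8) + (-12) + 0 + (-11) + 10 + 6 = -15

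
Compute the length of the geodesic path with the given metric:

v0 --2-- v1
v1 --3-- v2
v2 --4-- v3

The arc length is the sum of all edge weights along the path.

Arc length = 2 + 3 + 4 = 9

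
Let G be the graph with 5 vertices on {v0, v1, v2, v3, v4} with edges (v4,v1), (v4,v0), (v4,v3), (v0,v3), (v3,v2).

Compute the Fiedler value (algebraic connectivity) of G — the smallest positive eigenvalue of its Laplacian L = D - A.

Degrees: deg(v0) = 2, deg(v1) = 1, deg(v2) = 1, deg(v3) = 3, deg(v4) = 3.
L = D − A with rows/columns ordered (v0, v1, v2, v3, v4):
  [ 2,  0,  0, -1, -1]
  [ 0,  1,  0,  0, -1]
  [ 0,  0,  1, -1,  0]
  [-1,  0, -1,  3, -1]
  [-1, -1,  0, -1,  3]
Characteristic polynomial: det(λI − L) = λ(λ² − 5λ + 3)(λ² − 5λ + 5).
Roots: λ = 0; (λ² − 5λ + 3) = 0 ⇒ λ = (5 ± √13)/2 ≈ 0.6972, 4.3028; (λ² − 5λ + 5) = 0 ⇒ λ = (5 ± √5)/2 ≈ 1.382, 3.618.
(Check: the roots sum (with multiplicity) to 10, matching trace L = Σdeg = 2·5 = 10.)
Laplacian eigenvalues: [0.0, 0.6972, 1.382, 3.618, 4.3028]. Algebraic connectivity (smallest non-zero eigenvalue) = 0.6972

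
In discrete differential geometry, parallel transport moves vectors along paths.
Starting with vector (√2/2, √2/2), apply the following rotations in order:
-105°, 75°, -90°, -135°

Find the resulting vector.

Total rotation: (-105°) + 75° + (-90°) + (-135°) = -255° ≡ 105° (mod 360°). Final vector: (-0.8660, 0.5000)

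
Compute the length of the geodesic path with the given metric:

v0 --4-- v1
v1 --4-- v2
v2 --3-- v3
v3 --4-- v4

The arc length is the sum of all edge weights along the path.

Arc length = 4 + 4 + 3 + 4 = 15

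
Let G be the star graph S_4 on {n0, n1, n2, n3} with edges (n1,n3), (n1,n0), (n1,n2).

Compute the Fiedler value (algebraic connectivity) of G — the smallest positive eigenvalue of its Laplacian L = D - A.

The star S_4 is the complete bipartite graph K_{1,3} (one hub of degree 3, 3 leaves of degree 1). The Laplacian spectrum of K_{p,q} is 0, p (multiplicity q−1), q (multiplicity p−1), p+q. With p = 1, q = 3: 0 once, 1 with multiplicity 2, and 4 once. (Check: trace L = sum of degrees = 6 = 2·1 + 4.)
Laplacian eigenvalues: [0.0, 1.0, 1.0, 4.0]. Algebraic connectivity (smallest non-zero eigenvalue) = 1.0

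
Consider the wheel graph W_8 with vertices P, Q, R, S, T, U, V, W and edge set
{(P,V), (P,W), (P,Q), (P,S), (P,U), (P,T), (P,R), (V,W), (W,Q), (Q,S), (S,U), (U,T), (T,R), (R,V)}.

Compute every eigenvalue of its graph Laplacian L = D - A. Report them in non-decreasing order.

The wheel W_8 is the join K_1 ∨ C_7 (a hub joined to every vertex of a cycle of length 7). For a join G ∨ H (G on p vertices, H on q vertices) the Laplacian spectrum is 0, p+q, the eigenvalues of L(G) other than one 0 each shifted by +q, and the eigenvalues of L(H) other than one 0 each shifted by +p. With G = K_1 (p = 1, nothing left after dropping its 0) and H = C_7 (q = 7, eigenvalues 2 − 2cos(2πk/7), k = 0, …, 6; drop k = 0), the spectrum of W_8 is 0, 8, and 1 + (2 − 2cos(2πk/7)) = 3 − 2cos(2πk/7) for k = 1, …, 6:
k=1: 3 − 2cos(2π/7) = 1.753; k=2: 3 − 2cos(4π/7) = 3.445; k=3: 3 − 2cos(6π/7) = 4.8019; k=4: 3 − 2cos(8π/7) = 4.8019; k=5: 3 − 2cos(10π/7) = 3.445; k=6: 3 − 2cos(12π/7) = 1.753.
Laplacian eigenvalues (increasing order): [0.0, 1.753, 1.753, 3.445, 3.445, 4.8019, 4.8019, 8.0]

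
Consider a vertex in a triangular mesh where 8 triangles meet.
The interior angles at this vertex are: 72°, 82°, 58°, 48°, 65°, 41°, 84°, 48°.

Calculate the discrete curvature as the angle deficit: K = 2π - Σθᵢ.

Sum of angles = 498°. K = 360° - 498° = -138° = -23π/30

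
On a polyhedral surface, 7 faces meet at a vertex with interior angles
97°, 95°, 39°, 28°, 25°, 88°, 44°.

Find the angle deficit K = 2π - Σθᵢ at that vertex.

Sum of angles = 416°. K = 360° - 416° = -56° = -14π/45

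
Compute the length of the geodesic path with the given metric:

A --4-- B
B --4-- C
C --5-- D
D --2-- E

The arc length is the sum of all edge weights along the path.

Arc length = 4 + 4 + 5 + 2 = 15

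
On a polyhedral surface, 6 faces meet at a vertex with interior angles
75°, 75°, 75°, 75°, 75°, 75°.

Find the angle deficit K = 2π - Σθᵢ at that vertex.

Sum of angles = 450°. K = 360° - 450° = -90°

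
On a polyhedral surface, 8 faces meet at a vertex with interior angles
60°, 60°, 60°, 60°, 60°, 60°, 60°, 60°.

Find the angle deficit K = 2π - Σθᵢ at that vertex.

Sum of angles = 480°. K = 360° - 480° = -120°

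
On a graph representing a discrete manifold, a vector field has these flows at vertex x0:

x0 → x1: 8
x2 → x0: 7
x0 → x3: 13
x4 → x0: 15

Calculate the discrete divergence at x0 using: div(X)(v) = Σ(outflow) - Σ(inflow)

Divergence = sum of outgoing flows = 8 + (-7) + 13 + (-15) = -1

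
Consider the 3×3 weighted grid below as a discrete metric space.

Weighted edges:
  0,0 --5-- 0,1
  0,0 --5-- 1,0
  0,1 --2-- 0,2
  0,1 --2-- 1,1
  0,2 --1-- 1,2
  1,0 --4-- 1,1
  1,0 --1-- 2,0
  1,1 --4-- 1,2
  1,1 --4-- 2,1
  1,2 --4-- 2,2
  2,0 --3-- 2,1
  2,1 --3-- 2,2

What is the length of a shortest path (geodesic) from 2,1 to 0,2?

Shortest path: 2,1 → 1,1 → 0,1 → 0,2, total weight = 8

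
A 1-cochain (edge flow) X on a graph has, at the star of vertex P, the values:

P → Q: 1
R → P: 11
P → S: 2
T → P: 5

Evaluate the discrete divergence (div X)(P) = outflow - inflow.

Divergence = sum of outgoing flows = 1 + (-11) + 2 + (-5) = -13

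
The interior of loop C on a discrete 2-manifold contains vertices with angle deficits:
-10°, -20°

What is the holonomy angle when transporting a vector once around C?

Holonomy = total enclosed curvature = (-10°) + (-20°) = -30°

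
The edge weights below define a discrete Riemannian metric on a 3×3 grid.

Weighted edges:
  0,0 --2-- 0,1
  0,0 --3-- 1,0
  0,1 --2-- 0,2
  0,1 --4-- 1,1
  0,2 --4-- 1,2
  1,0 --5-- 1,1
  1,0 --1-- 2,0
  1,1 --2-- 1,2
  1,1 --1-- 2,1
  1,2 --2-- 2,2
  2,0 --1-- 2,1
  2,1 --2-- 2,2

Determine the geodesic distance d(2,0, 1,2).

Shortest path: 2,0 → 2,1 → 1,1 → 1,2, total weight = 4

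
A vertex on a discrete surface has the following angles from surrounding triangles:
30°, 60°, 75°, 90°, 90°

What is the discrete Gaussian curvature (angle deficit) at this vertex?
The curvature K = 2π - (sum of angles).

Sum of angles = 345°. K = 360° - 345° = 15°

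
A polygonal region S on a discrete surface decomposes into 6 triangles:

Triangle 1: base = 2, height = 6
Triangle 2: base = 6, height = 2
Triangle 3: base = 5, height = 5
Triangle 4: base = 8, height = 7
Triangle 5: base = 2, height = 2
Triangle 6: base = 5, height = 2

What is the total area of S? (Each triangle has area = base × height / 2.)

(1/2)×2×6 + (1/2)×6×2 + (1/2)×5×5 + (1/2)×8×7 + (1/2)×2×2 + (1/2)×5×2 = 59.5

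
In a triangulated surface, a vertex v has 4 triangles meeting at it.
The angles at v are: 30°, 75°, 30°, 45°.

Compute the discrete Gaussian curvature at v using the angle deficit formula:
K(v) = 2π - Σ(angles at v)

Sum of angles = 180°. K = 360° - 180° = 180° = π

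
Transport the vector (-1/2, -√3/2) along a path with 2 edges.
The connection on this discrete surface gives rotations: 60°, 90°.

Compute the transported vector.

Total rotation: 60° + 90° = 150°. Final vector: (0.8660, 0.5000)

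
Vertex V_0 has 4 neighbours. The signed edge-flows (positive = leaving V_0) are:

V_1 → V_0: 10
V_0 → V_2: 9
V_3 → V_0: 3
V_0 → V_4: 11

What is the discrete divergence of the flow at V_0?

Divergence = sum of outgoing flows = (-10) + 9 + (-3) + 11 = 7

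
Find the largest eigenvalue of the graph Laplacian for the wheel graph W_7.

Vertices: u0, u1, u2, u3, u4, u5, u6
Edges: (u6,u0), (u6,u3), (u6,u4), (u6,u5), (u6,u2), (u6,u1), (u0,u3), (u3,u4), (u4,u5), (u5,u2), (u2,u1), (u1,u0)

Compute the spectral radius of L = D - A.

The wheel W_7 is the join K_1 ∨ C_6 (a hub joined to every vertex of a cycle of length 6). For a join G ∨ H (G on p vertices, H on q vertices) the Laplacian spectrum is 0, p+q, the eigenvalues of L(G) other than one 0 each shifted by +q, and the eigenvalues of L(H) other than one 0 each shifted by +p. With G = K_1 (p = 1, nothing left after dropping its 0) and H = C_6 (q = 6, eigenvalues 2 − 2cos(2πk/6), k = 0, …, 5; drop k = 0), the spectrum of W_7 is 0, 7, and 1 + (2 − 2cos(2πk/6)) = 3 − 2cos(2πk/6) for k = 1, …, 5:
k=1: 3 − 2cos(π/3) = 2.0; k=2: 3 − 2cos(2π/3) = 4.0; k=3: 3 − 2cos(π) = 5.0; k=4: 3 − 2cos(4π/3) = 4.0; k=5: 3 − 2cos(5π/3) = 2.0.
Laplacian eigenvalues: [0.0, 2.0, 2.0, 4.0, 4.0, 5.0, 7.0]. Largest eigenvalue (spectral radius) = 7.0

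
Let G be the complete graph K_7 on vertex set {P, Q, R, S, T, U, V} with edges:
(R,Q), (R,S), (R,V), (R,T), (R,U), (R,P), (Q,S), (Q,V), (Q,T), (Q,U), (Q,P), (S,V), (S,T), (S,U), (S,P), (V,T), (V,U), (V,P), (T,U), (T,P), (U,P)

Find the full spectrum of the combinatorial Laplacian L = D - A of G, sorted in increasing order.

For the complete graph K_n, L = nI − J (J = all-ones matrix). J has eigenvalues n (once, eigenvector 𝟙) and 0 (multiplicity n−1), so L has eigenvalues 0 (once) and n (multiplicity n−1). Here n = 7: eigenvalue 0 once and 7 with multiplicity 6.
Laplacian eigenvalues (increasing order): [0.0, 7.0, 7.0, 7.0, 7.0, 7.0, 7.0]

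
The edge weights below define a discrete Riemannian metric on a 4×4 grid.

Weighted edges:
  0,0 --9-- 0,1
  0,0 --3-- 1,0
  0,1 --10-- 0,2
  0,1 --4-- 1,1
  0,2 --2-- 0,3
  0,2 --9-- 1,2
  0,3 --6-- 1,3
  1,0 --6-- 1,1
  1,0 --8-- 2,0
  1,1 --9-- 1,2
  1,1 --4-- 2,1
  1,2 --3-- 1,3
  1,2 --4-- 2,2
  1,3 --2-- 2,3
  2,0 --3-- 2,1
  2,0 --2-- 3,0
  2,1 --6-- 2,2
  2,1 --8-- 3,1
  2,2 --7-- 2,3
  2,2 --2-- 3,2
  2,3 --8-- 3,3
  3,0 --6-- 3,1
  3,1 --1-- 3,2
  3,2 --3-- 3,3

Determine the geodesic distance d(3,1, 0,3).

Shortest path: 3,1 → 3,2 → 2,2 → 1,2 → 1,3 → 0,3, total weight = 16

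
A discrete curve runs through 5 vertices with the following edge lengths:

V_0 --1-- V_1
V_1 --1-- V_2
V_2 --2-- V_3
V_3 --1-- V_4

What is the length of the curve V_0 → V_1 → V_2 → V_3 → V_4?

Arc length = 1 + 1 + 2 + 1 = 5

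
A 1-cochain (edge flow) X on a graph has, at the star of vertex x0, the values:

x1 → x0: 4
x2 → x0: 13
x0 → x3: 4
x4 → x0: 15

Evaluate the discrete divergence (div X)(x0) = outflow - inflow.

Divergence = sum of outgoing flows = (-4) + (-13) + 4 + (-15) = -28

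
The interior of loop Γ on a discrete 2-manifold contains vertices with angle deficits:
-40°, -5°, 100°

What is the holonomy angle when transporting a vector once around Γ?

Holonomy = total enclosed curvature = (-40°) + (-5°) + 100° = 55°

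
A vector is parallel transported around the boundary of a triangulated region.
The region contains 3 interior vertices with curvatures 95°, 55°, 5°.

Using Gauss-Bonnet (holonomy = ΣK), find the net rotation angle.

Holonomy = total enclosed curvature = 95° + 55° + 5° = 155°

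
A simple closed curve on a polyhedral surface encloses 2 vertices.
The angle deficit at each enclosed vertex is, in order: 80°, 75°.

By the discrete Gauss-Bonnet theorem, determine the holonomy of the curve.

Holonomy = total enclosed curvature = 80° + 75° = 155°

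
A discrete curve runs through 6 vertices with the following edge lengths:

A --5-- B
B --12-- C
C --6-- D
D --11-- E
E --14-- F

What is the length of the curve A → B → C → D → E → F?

Arc length = 5 + 12 + 6 + 11 + 14 = 48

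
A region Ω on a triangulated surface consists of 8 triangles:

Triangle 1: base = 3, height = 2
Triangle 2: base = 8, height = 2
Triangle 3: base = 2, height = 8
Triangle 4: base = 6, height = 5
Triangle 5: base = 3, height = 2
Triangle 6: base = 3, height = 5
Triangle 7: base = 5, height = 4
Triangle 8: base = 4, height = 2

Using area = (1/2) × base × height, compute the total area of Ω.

(1/2)×3×2 + (1/2)×8×2 + (1/2)×2×8 + (1/2)×6×5 + (1/2)×3×2 + (1/2)×3×5 + (1/2)×5×4 + (1/2)×4×2 = 58.5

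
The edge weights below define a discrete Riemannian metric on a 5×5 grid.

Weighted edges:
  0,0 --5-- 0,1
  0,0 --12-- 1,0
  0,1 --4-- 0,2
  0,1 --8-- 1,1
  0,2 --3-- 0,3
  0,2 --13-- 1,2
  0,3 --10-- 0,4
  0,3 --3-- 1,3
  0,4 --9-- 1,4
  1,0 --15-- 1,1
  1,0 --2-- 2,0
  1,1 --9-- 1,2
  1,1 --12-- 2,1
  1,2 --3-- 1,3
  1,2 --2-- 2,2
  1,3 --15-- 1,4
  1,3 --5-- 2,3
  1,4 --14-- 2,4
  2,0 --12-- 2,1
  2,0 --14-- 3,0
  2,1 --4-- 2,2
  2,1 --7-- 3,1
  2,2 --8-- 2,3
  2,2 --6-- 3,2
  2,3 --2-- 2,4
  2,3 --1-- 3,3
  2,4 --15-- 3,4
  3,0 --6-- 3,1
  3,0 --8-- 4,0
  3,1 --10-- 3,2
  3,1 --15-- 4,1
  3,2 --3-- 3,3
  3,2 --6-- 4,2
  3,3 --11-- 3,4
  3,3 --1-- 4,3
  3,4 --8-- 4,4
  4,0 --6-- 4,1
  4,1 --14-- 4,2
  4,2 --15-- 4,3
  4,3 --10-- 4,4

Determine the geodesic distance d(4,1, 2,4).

Shortest path: 4,1 → 4,2 → 3,2 → 3,3 → 2,3 → 2,4, total weight = 26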